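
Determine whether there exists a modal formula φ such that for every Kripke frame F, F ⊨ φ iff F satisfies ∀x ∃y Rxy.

Yes: it is seriality, defined by the D schema □p → ◇p.

Definable; □p → ◇p defines it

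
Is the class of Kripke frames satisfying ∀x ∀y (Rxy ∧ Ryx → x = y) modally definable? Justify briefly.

No

If a class were modally definable it would be closed under surjective bounded morphisms (Goldblatt–Thomason).
The 6-cycle (worlds s,t,u,v,w,x with s→t→u→v→w→x→s) is antisymmetric. Sending even-indexed worlds to a and odd-indexed worlds to b is a surjective bounded morphism onto the two-world frame with a↔b, which is not antisymmetric.
Hence antisymmetry is not modally definable.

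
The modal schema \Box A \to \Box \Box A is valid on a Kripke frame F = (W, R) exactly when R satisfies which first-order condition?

transitivity: \forall x \forall y \forall z (Rxy \wedge Ryz \to Rxz)

This schema is the 4 axiom.
Its frame correspondent is transitivity — \forall x \forall y \forall z (Rxy \wedge Ryz \to Rxz).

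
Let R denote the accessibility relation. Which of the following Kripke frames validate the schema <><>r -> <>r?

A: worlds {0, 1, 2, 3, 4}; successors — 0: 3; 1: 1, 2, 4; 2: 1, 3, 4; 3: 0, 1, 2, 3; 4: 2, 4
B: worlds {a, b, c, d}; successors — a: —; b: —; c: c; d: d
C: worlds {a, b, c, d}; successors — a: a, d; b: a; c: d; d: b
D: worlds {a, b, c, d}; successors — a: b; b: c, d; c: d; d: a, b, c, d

This is the axiom for transitivity; its first-order frame correspondent is forall x forall y forall z (Rxy & Ryz -> Rxz).
A: fails — R32 and R24 but not R34.
B: condition met.
C: fails — Rcd and Rdb but not Rcb.
D: fails — Rcd and Rdc but not Rcc.
Valid on: B.

B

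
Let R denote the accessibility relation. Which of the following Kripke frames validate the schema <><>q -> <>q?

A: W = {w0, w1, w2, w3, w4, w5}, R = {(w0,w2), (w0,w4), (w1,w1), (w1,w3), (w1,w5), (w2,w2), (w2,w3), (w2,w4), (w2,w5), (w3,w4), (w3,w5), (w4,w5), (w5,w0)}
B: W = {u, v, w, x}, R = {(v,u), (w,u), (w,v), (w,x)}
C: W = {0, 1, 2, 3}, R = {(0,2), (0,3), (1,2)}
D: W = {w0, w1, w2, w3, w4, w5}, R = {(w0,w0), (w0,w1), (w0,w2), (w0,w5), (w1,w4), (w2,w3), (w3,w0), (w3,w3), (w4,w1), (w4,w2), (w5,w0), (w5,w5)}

Frame correspondent (Sahlqvist): forall x forall y forall z (Rxy & Ryz -> Rxz) — i.e. transitivity.
A: fails — Rw1w5 and Rw5w0 but not Rw1w0.
B: condition met.
C: condition met.
D: fails — Rw3w0 and Rw0w5 but not Rw3w5.

B, C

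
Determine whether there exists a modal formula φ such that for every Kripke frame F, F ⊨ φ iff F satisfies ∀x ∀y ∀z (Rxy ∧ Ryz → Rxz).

The condition is transitivity. A defining modal formula is □r → □□r.
Suppose □r→□□r is valid. Take Rxy, Ryz and set V(r)={w : Rxw}. Then □r at x, so □□r at x, so □r at y, so r at z, i.e. Rxz.

Yes — defined by □r → □□r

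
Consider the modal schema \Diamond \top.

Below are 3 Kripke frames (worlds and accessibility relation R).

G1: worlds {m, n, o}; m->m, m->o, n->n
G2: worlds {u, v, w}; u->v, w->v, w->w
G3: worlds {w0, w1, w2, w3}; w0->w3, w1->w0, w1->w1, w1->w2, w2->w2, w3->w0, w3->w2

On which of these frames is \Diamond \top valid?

G3

Frame correspondent (Sahlqvist): \forall x \exists y Rxy — i.e. seriality.
G1: fails — world o has no successor.
G2: fails — world v has no successor.
G3: holds.
Valid on: G3.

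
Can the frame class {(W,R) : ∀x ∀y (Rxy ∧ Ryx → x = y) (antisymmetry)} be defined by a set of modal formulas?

Modal frame validity is preserved under surjective bounded morphisms.
The 8-cycle (worlds a,b,c,d,e,f,g,h with a→b→c→d→e→f→g→h→a) is antisymmetric. Sending even-indexed worlds to • and odd-indexed worlds to ∘ is a surjective bounded morphism onto the two-world frame with •↔∘, which is not antisymmetric.
So no modal formula (or set of formulas) defines exactly the antisymmetric frames.

No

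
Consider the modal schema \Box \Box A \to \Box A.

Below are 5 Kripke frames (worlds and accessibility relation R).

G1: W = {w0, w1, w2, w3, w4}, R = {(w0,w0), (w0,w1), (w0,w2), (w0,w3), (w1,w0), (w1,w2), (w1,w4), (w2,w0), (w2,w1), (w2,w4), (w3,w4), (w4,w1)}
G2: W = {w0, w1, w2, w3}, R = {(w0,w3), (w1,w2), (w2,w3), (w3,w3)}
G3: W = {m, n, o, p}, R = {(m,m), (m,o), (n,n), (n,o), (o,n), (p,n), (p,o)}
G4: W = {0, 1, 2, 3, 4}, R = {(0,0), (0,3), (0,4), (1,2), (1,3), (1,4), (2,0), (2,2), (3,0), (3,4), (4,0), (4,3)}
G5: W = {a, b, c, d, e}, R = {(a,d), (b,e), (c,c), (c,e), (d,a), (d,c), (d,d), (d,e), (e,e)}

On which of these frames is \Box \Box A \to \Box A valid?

G3, G4, G5

This is the axiom for density; its first-order frame correspondent is \forall x \forall y (Rxy \to \exists z (Rxz \wedge Rzy)).
G1: fails — Rw4w1 but no z with Rw4z and Rzw1.
G2: fails — Rw1w2 but no z with Rw1z and Rzw2.
G3: ✓.
G4: ✓.
G5: ✓.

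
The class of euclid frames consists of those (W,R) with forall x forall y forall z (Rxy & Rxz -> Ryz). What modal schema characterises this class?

This is the Euclidean property; the standard corresponding axiom is 5: ◇q → □◇q.
Suppose ◇q→□◇q is valid. Take Rxy, Rxz and set V(q)={y}. Then ◇q at x, so □◇q at x, so ◇q at z, so some w with Rzw has q; w=y, i.e. Rzy. By symmetry of the argument, Ryz.

◇q → □◇q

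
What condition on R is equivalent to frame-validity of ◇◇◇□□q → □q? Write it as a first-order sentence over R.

∀x ∀y ∀z ((xR³y ∧ xRz) → ∃w (yR²w ∧ z = w))

This is a Sahlqvist (Geach-type) schema ◇^3□^2q → □^1◇^0q.
Minimal-valuation argument: fix x; take any y with xR^3y and any z with xR^1z. Set V(q) to the set of worlds R-reachable from y in exactly 2 steps. Then □^2q holds at y, so the antecedent holds at x; validity forces ◇^0q at z, giving a w with zR^0w and yR^2w.
First-order correspondent: ∀x ∀y ∀z ((xR³y ∧ xRz) → ∃w (yR²w ∧ z = w)).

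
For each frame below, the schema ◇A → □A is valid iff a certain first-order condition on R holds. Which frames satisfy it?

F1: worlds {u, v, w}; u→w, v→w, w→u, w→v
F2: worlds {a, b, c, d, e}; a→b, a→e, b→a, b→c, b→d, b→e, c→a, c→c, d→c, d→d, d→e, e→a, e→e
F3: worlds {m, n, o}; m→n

F3

Frame correspondent (Sahlqvist): ∀x ∀y ∀z (Rxy ∧ Rxz → y = z) — i.e. partial functionality.
F1: fails — w sees both u and v.
F2: fails — a sees both b and e.
F3: condition met.
Valid on: F3.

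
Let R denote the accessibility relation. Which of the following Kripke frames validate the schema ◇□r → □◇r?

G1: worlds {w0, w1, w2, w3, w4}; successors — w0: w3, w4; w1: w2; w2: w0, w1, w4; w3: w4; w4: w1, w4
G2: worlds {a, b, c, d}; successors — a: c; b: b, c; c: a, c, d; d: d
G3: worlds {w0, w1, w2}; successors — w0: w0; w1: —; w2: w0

G3

This is the axiom for convergence; its first-order frame correspondent is ∀x ∀y ∀z (Rxy ∧ Rxz → ∃w (Ryw ∧ Rzw)).
G1: fails — Rw2w4 and Rw2w1 but w4 and w1 have no common successor.
G2: fails — Rcd and Rca but d and a have no common successor.
G3: holds.
Valid on: G3.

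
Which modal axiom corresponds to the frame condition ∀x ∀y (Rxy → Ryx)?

This is symmetry; the standard corresponding axiom is B: ψ → □◇ψ.

ψ → □◇ψ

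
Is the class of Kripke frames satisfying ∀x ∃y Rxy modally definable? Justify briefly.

Yes — defined by □p → ◇p

The condition is seriality. A defining modal formula is □p → ◇p.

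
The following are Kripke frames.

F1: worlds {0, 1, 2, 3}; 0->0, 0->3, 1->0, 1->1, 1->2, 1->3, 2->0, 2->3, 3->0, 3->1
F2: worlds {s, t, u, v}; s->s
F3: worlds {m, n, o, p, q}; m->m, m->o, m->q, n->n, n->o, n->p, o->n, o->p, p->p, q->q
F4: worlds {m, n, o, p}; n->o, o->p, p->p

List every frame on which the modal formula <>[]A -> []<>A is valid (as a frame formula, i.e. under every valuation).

F1, F2, F4

This is the axiom for convergence; its first-order frame correspondent is forall x forall y forall z (Rxy & Rxz -> exists w (Ryw & Rzw)).
F1: holds.
F2: holds.
F3: fails — Rmo and Rmq but o and q have no common successor.
F4: holds.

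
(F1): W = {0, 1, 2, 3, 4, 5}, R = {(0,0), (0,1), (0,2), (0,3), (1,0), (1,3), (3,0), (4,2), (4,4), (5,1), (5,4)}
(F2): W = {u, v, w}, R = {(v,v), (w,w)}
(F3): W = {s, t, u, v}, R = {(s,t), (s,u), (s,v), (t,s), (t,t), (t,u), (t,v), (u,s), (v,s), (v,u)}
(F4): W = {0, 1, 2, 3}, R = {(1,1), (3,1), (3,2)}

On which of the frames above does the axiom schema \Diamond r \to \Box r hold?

(F2)

This is the axiom for partial functionality; its first-order frame correspondent is \forall x \forall y \forall z (Rxy \wedge Rxz \to y = z).
(F1): fails — 0 sees both 0 and 1.
(F2): satisfies the condition.
(F3): fails — s sees both t and u.
(F4): fails — 3 sees both 1 and 2.
Valid on: (F2).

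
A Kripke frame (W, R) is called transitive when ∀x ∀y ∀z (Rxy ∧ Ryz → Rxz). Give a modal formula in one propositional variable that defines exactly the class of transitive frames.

A defining formula is □ψ → □□ψ (the 4 axiom).
Suppose □ψ→□□ψ is valid. Take Rxy, Ryz and set V(ψ)={w : Rxw}. Then □ψ at x, so □□ψ at x, so □ψ at y, so ψ at z, i.e. Rxz.

□ψ → □□ψ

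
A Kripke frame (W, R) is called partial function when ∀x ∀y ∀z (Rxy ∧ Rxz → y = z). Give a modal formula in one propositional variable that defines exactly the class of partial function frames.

◇ψ → □ψ

This is partial functionality; the standard corresponding axiom is CD: ◇ψ → □ψ.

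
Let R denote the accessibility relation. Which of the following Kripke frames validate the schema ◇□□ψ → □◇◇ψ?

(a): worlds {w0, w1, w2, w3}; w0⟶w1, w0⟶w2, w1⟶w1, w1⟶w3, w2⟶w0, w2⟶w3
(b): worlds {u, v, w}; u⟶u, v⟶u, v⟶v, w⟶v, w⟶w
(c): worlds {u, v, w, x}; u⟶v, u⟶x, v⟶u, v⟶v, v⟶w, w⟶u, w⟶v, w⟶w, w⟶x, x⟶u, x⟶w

(b), (c)

Frame correspondent (Sahlqvist): ∀x ∀y ∀z ((xRy ∧ xRz) → ∃w (yR²w ∧ zR²w)) — i.e. a generalized confluence (Geach) condition.
(a): fails — w1Rw1, w1Rw3 but no w with w1R²w and w3R²w.
(b): ✓.
(c): ✓.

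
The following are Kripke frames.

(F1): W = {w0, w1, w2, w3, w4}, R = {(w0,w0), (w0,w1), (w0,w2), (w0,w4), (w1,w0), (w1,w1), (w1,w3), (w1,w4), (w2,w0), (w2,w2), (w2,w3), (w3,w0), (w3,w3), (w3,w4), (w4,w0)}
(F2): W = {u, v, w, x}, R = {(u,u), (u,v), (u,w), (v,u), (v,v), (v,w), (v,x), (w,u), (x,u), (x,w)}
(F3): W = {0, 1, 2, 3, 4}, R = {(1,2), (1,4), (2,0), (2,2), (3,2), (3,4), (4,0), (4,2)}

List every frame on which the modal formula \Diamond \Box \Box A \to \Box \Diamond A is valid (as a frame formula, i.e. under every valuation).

The schema corresponds to a generalized confluence (Geach) condition: \forall x \forall y \forall z ((xRy \wedge xRz) \to \exists w (y R^2 w \wedge zRw)).
(F1): condition met.
(F2): condition met.
(F3): fails — 2R0, 2R0 but no w with 0R²w and 0Rw.

(F1), (F2)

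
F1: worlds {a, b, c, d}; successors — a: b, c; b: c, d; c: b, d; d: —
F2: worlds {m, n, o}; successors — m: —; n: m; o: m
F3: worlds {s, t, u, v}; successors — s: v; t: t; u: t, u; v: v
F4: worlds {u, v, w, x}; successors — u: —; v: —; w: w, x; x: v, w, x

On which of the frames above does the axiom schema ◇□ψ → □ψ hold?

none

The schema corresponds to the Euclidean property: ∀x ∀y ∀z (Rxy ∧ Rxz → Ryz).
F1: fails — Rab and Rab but not Rbb.
F2: fails — Rnm and Rnm but not Rmm.
F3: fails — Rut and Ruu but not Rtu.
F4: fails — Rxw and Rxv but not Rwv.
Valid on no frame.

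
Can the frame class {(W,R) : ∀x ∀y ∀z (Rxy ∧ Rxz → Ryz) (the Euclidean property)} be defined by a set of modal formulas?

The condition is the Euclidean property. A defining modal formula is ◇r → □◇r.
Suppose ◇r→□◇r is valid. Take Rxy, Rxz and set V(r)={y}. Then ◇r at x, so □◇r at x, so ◇r at z, so some w with Rzw has r; w=y, i.e. Rzy. By symmetry of the argument, Ryz.

Definable; ◇r → □◇r defines it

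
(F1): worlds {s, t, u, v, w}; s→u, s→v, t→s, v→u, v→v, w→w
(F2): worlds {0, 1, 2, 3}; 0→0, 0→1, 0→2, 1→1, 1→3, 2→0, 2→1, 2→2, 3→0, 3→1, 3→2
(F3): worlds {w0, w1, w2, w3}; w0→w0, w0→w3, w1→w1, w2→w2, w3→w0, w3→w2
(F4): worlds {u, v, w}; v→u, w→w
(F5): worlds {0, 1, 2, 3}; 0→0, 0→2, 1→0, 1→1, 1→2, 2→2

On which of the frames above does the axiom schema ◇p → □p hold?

(F4)

This is the axiom for partial functionality; its first-order frame correspondent is ∀x ∀y ∀z (Rxy ∧ Rxz → y = z).
(F1): fails — s sees both u and v.
(F2): fails — 0 sees both 0 and 1.
(F3): fails — w0 sees both w0 and w3.
(F4): satisfies the condition.
(F5): fails — 0 sees both 0 and 2.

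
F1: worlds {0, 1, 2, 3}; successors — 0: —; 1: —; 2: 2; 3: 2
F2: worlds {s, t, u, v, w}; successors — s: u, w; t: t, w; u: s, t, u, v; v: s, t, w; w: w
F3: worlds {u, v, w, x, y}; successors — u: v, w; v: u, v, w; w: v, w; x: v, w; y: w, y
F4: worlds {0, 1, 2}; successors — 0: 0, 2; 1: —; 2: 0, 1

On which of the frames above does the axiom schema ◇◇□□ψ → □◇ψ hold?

F1, F3

The schema corresponds to a generalized confluence (Geach) condition: ∀x ∀y ∀z ((xR²y ∧ xRz) → ∃w (yR²w ∧ zRw)).
F1: ✓.
F2: fails — sR²w, sRu but no w* with wR²w* and uRw*.
F3: ✓.
F4: fails — 0R²1, 0R0 but no w with 1R²w and 0Rw.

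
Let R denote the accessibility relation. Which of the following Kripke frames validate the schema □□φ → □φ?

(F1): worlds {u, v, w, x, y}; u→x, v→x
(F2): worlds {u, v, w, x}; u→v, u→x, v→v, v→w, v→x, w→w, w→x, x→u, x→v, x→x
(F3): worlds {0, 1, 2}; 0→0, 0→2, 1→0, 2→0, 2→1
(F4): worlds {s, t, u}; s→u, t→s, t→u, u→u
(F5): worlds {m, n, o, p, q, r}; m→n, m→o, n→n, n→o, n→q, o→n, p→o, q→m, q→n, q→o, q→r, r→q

The schema corresponds to density: ∀x ∀y (Rxy → ∃z (Rxz ∧ Rzy)).
(F1): fails — Rvx but no z with Rvz and Rzx.
(F2): condition met.
(F3): fails — R21 but no z with R2z and Rz1.
(F4): fails — Rts but no z with Rtz and Rzs.
(F5): fails — Rpo but no z with Rpz and Rzo.

(F2)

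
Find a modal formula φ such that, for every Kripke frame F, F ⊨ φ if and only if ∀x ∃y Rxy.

□s → ◇s

A defining formula is □s → ◇s (the D axiom).
Suppose □s→◇s is valid. At any x set V(s)=W. Then □s at x, so ◇s at x, so x has a successor.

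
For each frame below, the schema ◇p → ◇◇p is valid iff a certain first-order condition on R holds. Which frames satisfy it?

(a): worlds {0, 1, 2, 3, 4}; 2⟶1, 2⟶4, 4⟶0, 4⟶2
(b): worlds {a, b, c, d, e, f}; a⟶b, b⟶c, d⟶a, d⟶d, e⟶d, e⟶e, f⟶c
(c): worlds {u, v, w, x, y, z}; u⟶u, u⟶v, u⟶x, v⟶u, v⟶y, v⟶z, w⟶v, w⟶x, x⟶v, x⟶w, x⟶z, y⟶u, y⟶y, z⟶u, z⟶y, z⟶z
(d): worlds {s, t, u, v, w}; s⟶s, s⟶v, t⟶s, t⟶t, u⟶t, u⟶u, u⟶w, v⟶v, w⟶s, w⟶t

(d)

This is the axiom for a generalized confluence (Geach) condition; its first-order frame correspondent is ∀x ∀y (xRy → ∃w (y = w ∧ xR²w)).
(a): fails — 2R1 but no w with 1=w and 2R²w.
(b): fails — aRb but no w with b=w and aR²w.
(c): fails — wRx but no t with x=t and wR²t.
(d): satisfies the condition.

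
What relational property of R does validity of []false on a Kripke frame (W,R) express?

□⊥ is valid iff no world has any successor (otherwise □⊥ fails at any world with one).

emptiness of R: forall x forall y ~Rxy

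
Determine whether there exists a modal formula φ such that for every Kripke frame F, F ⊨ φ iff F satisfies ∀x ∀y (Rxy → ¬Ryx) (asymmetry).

Any modally definable frame class is closed under surjective bounded morphisms.
The 3-cycle (worlds w0,w1,w2 with w0→w1→w2→w0) is asymmetric. Mapping every world to a single reflexive point • is a surjective bounded morphism, and the reflexive point is not asymmetric (R•• but asymmetry requires ¬R••).
Hence asymmetry is not modally definable.

No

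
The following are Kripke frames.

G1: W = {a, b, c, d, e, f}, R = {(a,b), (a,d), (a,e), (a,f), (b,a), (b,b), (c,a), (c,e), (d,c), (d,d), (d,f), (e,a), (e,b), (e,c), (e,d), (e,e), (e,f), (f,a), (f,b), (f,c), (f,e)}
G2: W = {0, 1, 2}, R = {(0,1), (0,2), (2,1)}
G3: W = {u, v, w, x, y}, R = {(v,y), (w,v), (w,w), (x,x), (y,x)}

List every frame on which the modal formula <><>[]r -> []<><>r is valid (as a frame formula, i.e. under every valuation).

This is the axiom for a generalized confluence (Geach) condition; its first-order frame correspondent is forall x forall y forall z ((x R^2 y & xRz) -> exists w (yRw & z R^2 w)).
G1: ✓.
G2: fails — 0R²1, 0R1 but no w with 1Rw and 1R²w.
G3: fails — wR²v, wRv but no t with vRt and vR²t.

G1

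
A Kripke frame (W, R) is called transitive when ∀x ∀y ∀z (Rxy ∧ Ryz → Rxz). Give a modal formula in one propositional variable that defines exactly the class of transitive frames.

□p → □□p

The condition is transitivity. The 4 schema □p → □□p defines it.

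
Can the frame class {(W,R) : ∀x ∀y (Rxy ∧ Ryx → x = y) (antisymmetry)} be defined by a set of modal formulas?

No — not modally definable

Modal frame validity is preserved under surjective bounded morphisms.
The 4-cycle (worlds w0,w1,w2,w3 with w0→w1→w2→w3→w0) is antisymmetric. Sending even-indexed worlds to • and odd-indexed worlds to ∘ is a surjective bounded morphism onto the two-world frame with •↔∘, which is not antisymmetric.
So the class is not modally definable.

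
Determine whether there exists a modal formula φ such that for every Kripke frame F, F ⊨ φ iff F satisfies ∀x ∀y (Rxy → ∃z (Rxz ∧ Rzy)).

This is a Sahlqvist condition; the C4 axiom □□q → □q defines it.

Definable; □□q → □q defines it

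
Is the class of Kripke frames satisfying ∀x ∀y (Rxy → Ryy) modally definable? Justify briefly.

Yes, by □(□p → p)

Yes: it is shift-reflexivity, defined by the T□ schema □(□p → p).
Suppose □(□p→p) is valid. Take Rxy and set V(p)={w : Ryw}. Then at y, □p holds; since □(□p→p) at x, □p→p at y, so p at y, i.e. Ryy.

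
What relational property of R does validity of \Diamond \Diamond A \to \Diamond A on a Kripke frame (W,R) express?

This is frame-equivalent to □A → □□A (substitute ¬A for A and contrapose).
Suppose □A→□□A is valid. Take Rxy, Ryz and set V(A)={w : Rxw}. Then □A at x, so □□A at x, so □A at y, so A at z, i.e. Rxz.
Conversely, any frame satisfying \forall x \forall y \forall z (Rxy \wedge Ryz \to Rxz) validates the schema.
So the correspondent is transitivity.

transitivity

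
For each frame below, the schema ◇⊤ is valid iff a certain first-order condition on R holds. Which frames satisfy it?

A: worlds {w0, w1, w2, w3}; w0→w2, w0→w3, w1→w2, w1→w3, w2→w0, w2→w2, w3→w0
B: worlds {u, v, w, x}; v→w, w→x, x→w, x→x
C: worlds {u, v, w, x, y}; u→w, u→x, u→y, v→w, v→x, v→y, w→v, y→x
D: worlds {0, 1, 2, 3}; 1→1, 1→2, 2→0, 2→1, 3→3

A

This is the axiom for seriality; its first-order frame correspondent is ∀x ∃y Rxy.
A: ✓.
B: fails — world u has no successor.
C: fails — world x has no successor.
D: fails — world 0 has no successor.
Valid on: A.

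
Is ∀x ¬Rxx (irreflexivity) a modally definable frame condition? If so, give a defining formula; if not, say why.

Not definable by any modal formula

Modal frame validity is preserved under surjective bounded morphisms.
The 3-cycle (worlds 0,1,2 with 0→1→2→0) is irreflexive, and the map sending every world to a single reflexive point • is a surjective bounded morphism (forth: every edge maps to (•,•); back: every world has a successor). So any modal formula valid on the 3-cycle is also valid on the reflexive point, which is not irreflexive.
Hence irreflexivity is not modally definable.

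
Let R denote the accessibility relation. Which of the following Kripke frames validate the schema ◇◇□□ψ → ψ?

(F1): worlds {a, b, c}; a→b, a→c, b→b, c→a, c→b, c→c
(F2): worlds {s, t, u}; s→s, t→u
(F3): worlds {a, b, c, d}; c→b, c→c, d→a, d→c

Frame correspondent (Sahlqvist): ∀x ∀y (xR²y → ∃w (yR²w ∧ x = w)) — i.e. a generalized confluence (Geach) condition.
(F1): fails — aR²b but no w with bR²w and a=w.
(F2): condition met.
(F3): fails — cR²b but no w with bR²w and c=w.

(F2)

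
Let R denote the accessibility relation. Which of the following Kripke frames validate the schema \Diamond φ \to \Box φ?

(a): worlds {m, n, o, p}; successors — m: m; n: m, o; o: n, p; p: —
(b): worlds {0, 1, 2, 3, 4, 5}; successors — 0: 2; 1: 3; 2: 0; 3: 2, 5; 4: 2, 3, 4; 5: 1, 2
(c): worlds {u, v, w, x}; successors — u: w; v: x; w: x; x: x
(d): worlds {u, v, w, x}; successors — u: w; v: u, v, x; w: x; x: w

(c)

Frame correspondent (Sahlqvist): \forall x \forall y \forall z (Rxy \wedge Rxz \to y = z) — i.e. partial functionality.
(a): fails — n sees both m and o.
(b): fails — 3 sees both 2 and 5.
(c): condition met.
(d): fails — v sees both u and v.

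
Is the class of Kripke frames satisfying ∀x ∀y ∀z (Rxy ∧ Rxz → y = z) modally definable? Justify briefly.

This is a Sahlqvist condition; the CD axiom ◇p → □p defines it.
Suppose ◇p→□p is valid. Take Rxy, Rxz and set V(p)={y}. Then ◇p at x, so □p at x, so p at z, i.e. z=y.

Yes — defined by ◇p → □p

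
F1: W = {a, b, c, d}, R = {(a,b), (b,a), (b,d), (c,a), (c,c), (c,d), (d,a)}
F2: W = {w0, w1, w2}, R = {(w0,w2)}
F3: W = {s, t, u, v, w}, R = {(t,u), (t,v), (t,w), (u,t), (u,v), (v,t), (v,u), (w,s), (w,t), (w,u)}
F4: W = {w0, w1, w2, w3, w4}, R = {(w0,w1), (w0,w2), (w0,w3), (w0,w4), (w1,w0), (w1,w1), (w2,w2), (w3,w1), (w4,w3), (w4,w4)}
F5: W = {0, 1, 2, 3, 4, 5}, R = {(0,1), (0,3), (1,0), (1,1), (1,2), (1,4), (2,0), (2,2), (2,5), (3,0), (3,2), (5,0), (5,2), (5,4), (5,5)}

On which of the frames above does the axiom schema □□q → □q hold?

F4

Frame correspondent (Sahlqvist): ∀x ∀y (Rxy → ∃z (Rxz ∧ Rzy)) — i.e. density.
F1: fails — Rab but no z with Raz and Rzb.
F2: fails — Rw0w2 but no z with Rw0z and Rzw2.
F3: fails — Rtw but no z with Rtz and Rzw.
F4: condition met.
F5: fails — R03 but no z with R0z and Rz3.
Valid on: F4.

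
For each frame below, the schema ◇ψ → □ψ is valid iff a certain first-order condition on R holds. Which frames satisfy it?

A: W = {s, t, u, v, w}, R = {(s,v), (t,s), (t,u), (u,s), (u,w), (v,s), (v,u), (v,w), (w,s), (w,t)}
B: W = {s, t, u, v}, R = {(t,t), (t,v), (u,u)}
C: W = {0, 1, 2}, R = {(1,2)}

This is the axiom for partial functionality; its first-order frame correspondent is ∀x ∀y ∀z (Rxy ∧ Rxz → y = z).
A: fails — t sees both s and u.
B: fails — t sees both t and v.
C: condition met.

C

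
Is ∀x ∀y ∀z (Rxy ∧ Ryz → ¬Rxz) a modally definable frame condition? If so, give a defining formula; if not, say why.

Any modally definable frame class is closed under surjective bounded morphisms.
The 5-cycle (worlds 0,1,2,3,4 with 0→1→2→3→4→0) is intransitive. Mapping every world to a single reflexive point • is a surjective bounded morphism; the reflexive point is not intransitive (R••∧R•• but R••).
So no modal formula (or set of formulas) defines exactly the intransitive frames.

Not modally definable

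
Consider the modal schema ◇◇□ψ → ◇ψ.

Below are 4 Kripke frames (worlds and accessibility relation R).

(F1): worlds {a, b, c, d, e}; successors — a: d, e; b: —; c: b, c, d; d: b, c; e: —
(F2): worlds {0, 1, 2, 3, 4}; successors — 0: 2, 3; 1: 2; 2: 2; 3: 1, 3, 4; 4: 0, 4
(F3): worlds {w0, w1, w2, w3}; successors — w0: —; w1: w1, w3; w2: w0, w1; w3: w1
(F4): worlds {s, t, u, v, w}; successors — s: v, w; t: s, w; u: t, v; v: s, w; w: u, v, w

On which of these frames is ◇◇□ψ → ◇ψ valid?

Frame correspondent (Sahlqvist): ∀x ∀y (xR²y → ∃w (yRw ∧ xRw)) — i.e. a generalized confluence (Geach) condition.
(F1): fails — aR²b but no w with bRw and aRw.
(F2): fails — 0R²4 but no w with 4Rw and 0Rw.
(F3): ✓.
(F4): fails — tR²u but no w* with uRw* and tRw*.
Valid on: (F3).

(F3)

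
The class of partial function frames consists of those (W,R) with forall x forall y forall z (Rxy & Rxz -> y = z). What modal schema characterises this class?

◇q → □q

This is partial functionality; the standard corresponding axiom is CD: ◇q → □q.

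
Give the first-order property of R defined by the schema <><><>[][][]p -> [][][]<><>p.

forall x forall y forall z ((x R^3 y & x R^3 z) -> exists w (y R^3 w & z R^2 w))

This is a Sahlqvist (Geach-type) schema ◇^3□^3p → □^3◇^2p.
First-order correspondent: forall x forall y forall z ((x R^3 y & x R^3 z) -> exists w (y R^3 w & z R^2 w)).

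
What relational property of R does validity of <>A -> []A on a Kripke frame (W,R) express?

partial functionality

Suppose ◇A→□A is valid. Take Rxy, Rxz and set V(A)={y}. Then ◇A at x, so □A at x, so A at z, i.e. z=y.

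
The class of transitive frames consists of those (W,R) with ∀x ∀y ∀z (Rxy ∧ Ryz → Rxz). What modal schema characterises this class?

□q → □□q

This is transitivity; the standard corresponding axiom is 4: □q → □□q.
Suppose □q→□□q is valid. Take Rxy, Ryz and set V(q)={w : Rxw}. Then □q at x, so □□q at x, so □q at y, so q at z, i.e. Rxz.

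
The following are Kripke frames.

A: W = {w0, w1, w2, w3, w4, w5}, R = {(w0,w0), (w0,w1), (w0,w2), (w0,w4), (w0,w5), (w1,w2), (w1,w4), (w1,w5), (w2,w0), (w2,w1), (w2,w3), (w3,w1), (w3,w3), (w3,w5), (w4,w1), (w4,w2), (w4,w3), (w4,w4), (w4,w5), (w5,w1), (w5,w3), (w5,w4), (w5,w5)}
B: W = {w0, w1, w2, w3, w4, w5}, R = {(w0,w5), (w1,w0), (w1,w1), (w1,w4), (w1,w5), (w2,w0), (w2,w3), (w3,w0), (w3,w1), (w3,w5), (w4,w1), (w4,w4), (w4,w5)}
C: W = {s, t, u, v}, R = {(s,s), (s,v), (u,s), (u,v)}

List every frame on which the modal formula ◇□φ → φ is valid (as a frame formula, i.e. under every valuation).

none

The schema corresponds to a generalized confluence (Geach) condition: ∀x ∀y (xRy → ∃w (yRw ∧ x = w)).
A: fails — w0Rw1 but no w with w1Rw and w0=w.
B: fails — w0Rw5 but no w with w5Rw and w0=w.
C: fails — sRv but no w with vRw and s=w.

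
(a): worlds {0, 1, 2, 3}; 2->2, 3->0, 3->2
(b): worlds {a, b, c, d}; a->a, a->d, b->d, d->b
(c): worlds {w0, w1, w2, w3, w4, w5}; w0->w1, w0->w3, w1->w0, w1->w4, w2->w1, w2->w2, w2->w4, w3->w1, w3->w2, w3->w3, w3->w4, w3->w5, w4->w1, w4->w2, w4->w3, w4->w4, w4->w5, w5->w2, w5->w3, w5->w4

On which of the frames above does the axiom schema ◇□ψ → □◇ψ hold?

(c)

The schema corresponds to convergence: ∀x ∀y ∀z (Rxy ∧ Rxz → ∃w (Ryw ∧ Rzw)).
(a): fails — R32 and R30 but 2 and 0 have no common successor.
(b): fails — Raa and Rad but a and d have no common successor.
(c): condition met.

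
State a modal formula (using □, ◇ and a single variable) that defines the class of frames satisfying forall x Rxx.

A defining formula is □q → q (the T axiom).
Suppose □q→q is valid. At any x set V(q)={w : Rxw}. Then □q holds at x, so q holds at x, i.e. Rxx.

□q → q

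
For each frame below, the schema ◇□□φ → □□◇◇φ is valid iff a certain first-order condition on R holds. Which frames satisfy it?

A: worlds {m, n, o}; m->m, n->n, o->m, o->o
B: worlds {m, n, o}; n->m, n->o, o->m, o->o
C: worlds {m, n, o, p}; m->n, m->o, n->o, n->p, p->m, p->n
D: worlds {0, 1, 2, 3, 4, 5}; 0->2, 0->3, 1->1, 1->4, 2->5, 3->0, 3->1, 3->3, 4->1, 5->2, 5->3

This is the axiom for a generalized confluence (Geach) condition; its first-order frame correspondent is ∀x ∀y ∀z ((xRy ∧ xR²z) → ∃w (yR²w ∧ zR²w)).
A: holds.
B: fails — nRm, nR²m but no w with mR²w and mR²w.
C: fails — mRn, mR²o but no w with nR²w and oR²w.
D: fails — 0R2, 0R²1 but no w with 2R²w and 1R²w.

A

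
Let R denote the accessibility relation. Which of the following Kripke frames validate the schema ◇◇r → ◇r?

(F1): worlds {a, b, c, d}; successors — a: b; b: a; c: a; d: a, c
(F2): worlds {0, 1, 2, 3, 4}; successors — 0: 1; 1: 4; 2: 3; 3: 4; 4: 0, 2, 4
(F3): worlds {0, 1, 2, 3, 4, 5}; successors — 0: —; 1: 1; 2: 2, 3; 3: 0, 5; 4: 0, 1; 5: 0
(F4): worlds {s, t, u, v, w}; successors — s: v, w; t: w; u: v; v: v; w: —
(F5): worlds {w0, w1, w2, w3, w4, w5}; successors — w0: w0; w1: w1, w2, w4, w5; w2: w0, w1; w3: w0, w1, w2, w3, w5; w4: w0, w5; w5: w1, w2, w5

(F4)

The schema corresponds to a generalized confluence (Geach) condition: ∀x ∀y (xR²y → ∃w (y = w ∧ xRw)).
(F1): fails — aR²a but no w with a=w and aRw.
(F2): fails — 0R²4 but no w with 4=w and 0Rw.
(F3): fails — 2R²0 but no w with 0=w and 2Rw.
(F4): satisfies the condition.
(F5): fails — w1R²w0 but no w with w0=w and w1Rw.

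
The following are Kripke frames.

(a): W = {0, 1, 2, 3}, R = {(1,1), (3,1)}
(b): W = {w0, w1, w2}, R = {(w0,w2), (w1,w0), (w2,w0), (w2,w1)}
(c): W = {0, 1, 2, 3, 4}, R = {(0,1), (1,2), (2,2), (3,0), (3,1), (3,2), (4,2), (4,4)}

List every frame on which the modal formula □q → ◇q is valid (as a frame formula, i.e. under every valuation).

(b), (c)

This is the axiom for seriality; its first-order frame correspondent is ∀x ∃y Rxy.
(a): fails — world 0 has no successor.
(b): ✓.
(c): ✓.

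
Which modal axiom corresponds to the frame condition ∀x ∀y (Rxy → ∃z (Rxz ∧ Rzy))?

A defining formula is □□p → □p (the C4 axiom).
Suppose □□p→□p is valid. Take Rxy and set V(p)={w : xR²w}. Then □□p at x, so □p at x, so p at y, i.e. ∃z(Rxz∧Rzy).

□□p → □p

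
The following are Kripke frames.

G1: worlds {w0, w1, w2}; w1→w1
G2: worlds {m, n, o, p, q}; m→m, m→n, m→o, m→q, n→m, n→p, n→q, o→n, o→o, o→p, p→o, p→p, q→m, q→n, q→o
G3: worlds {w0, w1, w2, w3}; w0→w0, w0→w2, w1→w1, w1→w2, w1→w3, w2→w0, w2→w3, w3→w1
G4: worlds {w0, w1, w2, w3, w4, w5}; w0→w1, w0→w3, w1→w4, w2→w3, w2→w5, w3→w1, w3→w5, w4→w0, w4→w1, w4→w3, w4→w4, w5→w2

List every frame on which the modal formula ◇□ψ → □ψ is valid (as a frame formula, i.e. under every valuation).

G1

The schema corresponds to the Euclidean property: ∀x ∀y ∀z (Rxy ∧ Rxz → Ryz).
G1: satisfies the condition.
G2: fails — Rmo and Rmm but not Rom.
G3: fails — Rw0w2 and Rw0w2 but not Rw2w2.
G4: fails — Rw0w1 and Rw0w1 but not Rw1w1.
Valid on: G1.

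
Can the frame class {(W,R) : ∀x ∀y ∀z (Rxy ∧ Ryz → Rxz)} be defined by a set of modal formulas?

This is a Sahlqvist condition; the 4 axiom □q → □□q defines it.
Suppose □q→□□q is valid. Take Rxy, Ryz and set V(q)={w : Rxw}. Then □q at x, so □□q at x, so □q at y, so q at z, i.e. Rxz.

Yes — defined by □q → □□q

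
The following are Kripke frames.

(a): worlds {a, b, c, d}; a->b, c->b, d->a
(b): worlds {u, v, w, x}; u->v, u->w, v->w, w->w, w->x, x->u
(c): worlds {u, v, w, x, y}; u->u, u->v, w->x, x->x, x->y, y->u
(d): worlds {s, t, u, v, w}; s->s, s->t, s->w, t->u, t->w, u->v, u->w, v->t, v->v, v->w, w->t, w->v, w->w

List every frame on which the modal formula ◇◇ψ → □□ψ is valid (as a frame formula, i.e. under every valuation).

(a)

Frame correspondent (Sahlqvist): ∀x ∀y ∀z ((xR²y ∧ xR²z) → ∃w (y = w ∧ z = w)) — i.e. a generalized confluence (Geach) condition.
(a): holds.
(b): fails — uR²w, uR²x but w ≠ x.
(c): fails — uR²u, uR²v but u ≠ v.
(d): fails — sR²s, sR²t but s ≠ t.
Valid on: (a).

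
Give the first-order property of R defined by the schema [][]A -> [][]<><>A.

This is a Sahlqvist (Geach-type) schema ◇^0□^2A → □^2◇^2A.
First-order correspondent: forall x forall z (x R^2 z -> exists w (x R^2 w & z R^2 w)).

forall x forall z (x R^2 z -> exists w (x R^2 w & z R^2 w))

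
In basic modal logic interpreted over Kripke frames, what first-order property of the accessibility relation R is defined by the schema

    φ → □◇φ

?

symmetry

Suppose φ→□◇φ is valid. Take Rxy and set V(φ)={x}. Then φ at x, so □◇φ at x, so ◇φ at y, so some z with Ryz has φ; z=x, i.e. Ryx.
Conversely, on a frame with symmetry the schema holds at every world under every valuation.
So the correspondent is symmetry.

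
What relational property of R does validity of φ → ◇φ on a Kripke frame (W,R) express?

Equivalently (dual form): □φ → φ.
Suppose □φ→φ is valid. At any x set V(φ)={w : Rxw}. Then □φ holds at x, so φ holds at x, i.e. Rxx.

reflexivity: ∀x Rxx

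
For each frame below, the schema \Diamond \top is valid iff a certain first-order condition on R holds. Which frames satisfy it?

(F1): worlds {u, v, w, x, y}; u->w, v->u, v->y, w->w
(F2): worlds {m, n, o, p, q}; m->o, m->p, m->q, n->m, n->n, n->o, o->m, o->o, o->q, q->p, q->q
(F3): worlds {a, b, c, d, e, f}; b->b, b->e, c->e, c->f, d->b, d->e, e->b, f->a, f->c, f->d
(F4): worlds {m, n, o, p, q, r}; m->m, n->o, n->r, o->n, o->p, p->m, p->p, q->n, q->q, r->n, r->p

(F4)

Frame correspondent (Sahlqvist): \forall x \exists y Rxy — i.e. seriality.
(F1): fails — world x has no successor.
(F2): fails — world p has no successor.
(F3): fails — world a has no successor.
(F4): condition met.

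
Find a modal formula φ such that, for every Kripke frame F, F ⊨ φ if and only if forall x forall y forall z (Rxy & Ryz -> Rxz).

□ψ → □□ψ

The condition is transitivity. The 4 schema □ψ → □□ψ defines it.
Suppose □ψ→□□ψ is valid. Take Rxy, Ryz and set V(ψ)={w : Rxw}. Then □ψ at x, so □□ψ at x, so □ψ at y, so ψ at z, i.e. Rxz.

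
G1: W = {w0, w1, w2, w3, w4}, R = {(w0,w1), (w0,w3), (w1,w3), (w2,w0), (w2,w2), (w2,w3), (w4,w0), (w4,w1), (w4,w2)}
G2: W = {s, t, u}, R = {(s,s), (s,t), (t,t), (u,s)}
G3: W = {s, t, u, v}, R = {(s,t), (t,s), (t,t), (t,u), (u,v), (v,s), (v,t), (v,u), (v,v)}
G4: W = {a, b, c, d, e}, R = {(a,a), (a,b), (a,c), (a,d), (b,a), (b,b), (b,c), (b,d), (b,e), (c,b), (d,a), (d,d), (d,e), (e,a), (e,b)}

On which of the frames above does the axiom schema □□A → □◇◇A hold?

G2, G3, G4

This is the axiom for a generalized confluence (Geach) condition; its first-order frame correspondent is ∀x ∀z (xRz → ∃w (xR²w ∧ zR²w)).
G1: fails — w0Rw1 but no w with w0R²w and w1R²w.
G2: holds.
G3: holds.
G4: holds.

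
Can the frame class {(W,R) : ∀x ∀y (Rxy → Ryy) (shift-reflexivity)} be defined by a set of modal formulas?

This is a Sahlqvist condition; the T□ axiom □(□p → p) defines it.
Suppose □(□p→p) is valid. Take Rxy and set V(p)={w : Ryw}. Then at y, □p holds; since □(□p→p) at x, □p→p at y, so p at y, i.e. Ryy.

Definable; □(□p → p) defines it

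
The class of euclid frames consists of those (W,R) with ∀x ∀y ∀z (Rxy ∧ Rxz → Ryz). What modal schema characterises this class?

◇s → □◇s

A defining formula is ◇s → □◇s (the 5 axiom).
Suppose ◇s→□◇s is valid. Take Rxy, Rxz and set V(s)={y}. Then ◇s at x, so □◇s at x, so ◇s at z, so some w with Rzw has s; w=y, i.e. Rzy. By symmetry of the argument, Ryz.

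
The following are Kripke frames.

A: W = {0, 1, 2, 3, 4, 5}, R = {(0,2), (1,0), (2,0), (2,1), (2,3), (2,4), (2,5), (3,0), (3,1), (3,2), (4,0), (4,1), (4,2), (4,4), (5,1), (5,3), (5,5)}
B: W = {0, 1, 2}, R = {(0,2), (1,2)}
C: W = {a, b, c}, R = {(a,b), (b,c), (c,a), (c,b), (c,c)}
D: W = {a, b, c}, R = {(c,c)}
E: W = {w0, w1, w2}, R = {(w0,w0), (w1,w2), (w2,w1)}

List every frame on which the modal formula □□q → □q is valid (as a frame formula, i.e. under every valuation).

This is the axiom for density; its first-order frame correspondent is ∀x ∀y (Rxy → ∃z (Rxz ∧ Rzy)).
A: fails — R10 but no z with R1z and Rz0.
B: fails — R12 but no z with R1z and Rz2.
C: fails — Rab but no z with Raz and Rzb.
D: condition met.
E: fails — Rw1w2 but no z with Rw1z and Rzw2.

D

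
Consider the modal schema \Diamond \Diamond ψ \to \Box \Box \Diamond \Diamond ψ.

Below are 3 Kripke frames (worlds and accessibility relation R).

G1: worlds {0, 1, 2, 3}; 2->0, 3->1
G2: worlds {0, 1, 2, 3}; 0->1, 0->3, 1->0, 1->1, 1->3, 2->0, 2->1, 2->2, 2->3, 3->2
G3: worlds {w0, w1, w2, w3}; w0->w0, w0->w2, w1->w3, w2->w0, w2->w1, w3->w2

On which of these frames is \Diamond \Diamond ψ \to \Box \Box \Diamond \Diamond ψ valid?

The schema corresponds to a generalized confluence (Geach) condition: \forall x \forall y \forall z ((x R^2 y \wedge x R^2 z) \to \exists w (y = w \wedge z R^2 w)).
G1: ✓.
G2: ✓.
G3: fails — w0R²w0, w0R²w1 but no w with w0=w and w1R²w.

G1, G2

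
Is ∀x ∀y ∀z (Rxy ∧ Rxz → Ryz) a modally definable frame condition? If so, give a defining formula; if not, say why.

This is a Sahlqvist condition; the 5 axiom ◇q → □◇q defines it.

Yes — defined by ◇q → □◇q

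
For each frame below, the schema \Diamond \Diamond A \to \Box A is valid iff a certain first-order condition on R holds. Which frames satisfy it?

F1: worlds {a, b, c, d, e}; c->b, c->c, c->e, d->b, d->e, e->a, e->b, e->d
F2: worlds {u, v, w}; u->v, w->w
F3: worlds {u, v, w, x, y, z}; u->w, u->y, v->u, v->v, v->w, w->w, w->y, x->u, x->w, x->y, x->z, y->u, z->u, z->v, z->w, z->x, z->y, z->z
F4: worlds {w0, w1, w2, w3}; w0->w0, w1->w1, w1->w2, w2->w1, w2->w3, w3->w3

The schema corresponds to a generalized confluence (Geach) condition: \forall x \forall y \forall z ((x R^2 y \wedge xRz) \to \exists w (y = w \wedge z = w)).
F1: fails — cR²a, cRb but a ≠ b.
F2: ✓.
F3: fails — uR²u, uRw but u ≠ w.
F4: fails — w1R²w1, w1Rw2 but w1 ≠ w2.

F2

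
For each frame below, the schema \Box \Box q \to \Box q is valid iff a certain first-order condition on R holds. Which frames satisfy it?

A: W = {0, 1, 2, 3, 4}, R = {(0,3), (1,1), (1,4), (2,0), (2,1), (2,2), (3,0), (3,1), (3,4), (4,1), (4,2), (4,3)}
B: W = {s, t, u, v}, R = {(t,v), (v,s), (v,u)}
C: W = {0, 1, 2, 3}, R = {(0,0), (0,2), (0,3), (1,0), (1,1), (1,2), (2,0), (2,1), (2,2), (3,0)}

Frame correspondent (Sahlqvist): \forall x \forall y (Rxy \to \exists z (Rxz \wedge Rzy)) — i.e. density.
A: fails — R43 but no z with R4z and Rz3.
B: fails — Rvu but no z with Rvz and Rzu.
C: satisfies the condition.
Valid on: C.

C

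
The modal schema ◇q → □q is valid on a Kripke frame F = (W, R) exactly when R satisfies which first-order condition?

Suppose ◇q→□q is valid. Take Rxy, Rxz and set V(q)={y}. Then ◇q at x, so □q at x, so q at z, i.e. z=y.
Conversely, on a frame with partial functionality the schema holds at every world under every valuation.
Frame condition: ∀x ∀y ∀z (Rxy ∧ Rxz → y = z).

partial functionality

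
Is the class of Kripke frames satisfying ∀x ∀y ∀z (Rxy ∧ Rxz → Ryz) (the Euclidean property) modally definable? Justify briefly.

Yes: it is the Euclidean property, defined by the 5 schema ◇r → □◇r.
Suppose ◇r→□◇r is valid. Take Rxy, Rxz and set V(r)={y}. Then ◇r at x, so □◇r at x, so ◇r at z, so some w with Rzw has r; w=y, i.e. Rzy. By symmetry of the argument, Ryz.

Yes — defined by ◇r → □◇r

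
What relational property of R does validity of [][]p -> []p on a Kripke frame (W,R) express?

This is the C4 axiom.
It corresponds to density: forall x forall y (Rxy -> exists z (Rxz & Rzy)).

density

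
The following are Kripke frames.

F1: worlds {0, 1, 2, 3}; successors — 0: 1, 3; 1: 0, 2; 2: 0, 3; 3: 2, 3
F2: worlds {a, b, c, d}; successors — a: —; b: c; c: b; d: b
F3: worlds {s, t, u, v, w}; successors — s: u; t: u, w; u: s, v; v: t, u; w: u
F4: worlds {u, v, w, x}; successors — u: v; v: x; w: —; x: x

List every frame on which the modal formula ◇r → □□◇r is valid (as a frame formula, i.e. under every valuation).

F2

The schema corresponds to a generalized confluence (Geach) condition: ∀x ∀y ∀z ((xRy ∧ xR²z) → ∃w (y = w ∧ zRw)).
F1: fails — 0R1, 0R²2 but no w with 1=w and 2Rw.
F2: holds.
F3: fails — tRu, tR²u but no w* with u=w* and uRw*.
F4: fails — uRv, uR²x but no t with v=t and xRt.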